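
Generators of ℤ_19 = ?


g generates ℤ_n iff gcd(g,n) = 1
Prime factors of 19: 19
Generators are g ∈ {1,...,18} not divisible by any of these primes.
Generators: {1, 2, 3, 4, 5, 6, 7, 8, 9, 10, 11, 12, 13, 14, 15, 16, 17, 18}
Number of generators = φ(19) = 18

Generators of ℤ_19 = {1, 2, 3, 4, 5, 6, 7, 8, 9, 10, 11, 12, 13, 14, 15, 16, 17, 18}


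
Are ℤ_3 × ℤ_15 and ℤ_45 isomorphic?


Comparing ℤ_3 × ℤ_15 and ℤ_45:
gcd(3,15) = 3 ≠ 1. Max element order in ℤ_3×ℤ_15 is lcm(3,15) = 15 < 45, so it has no element of order 45

No, ℤ_3 × ℤ_15 ≇ ℤ_45


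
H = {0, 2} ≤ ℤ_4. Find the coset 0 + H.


0 + H = {0 + h (mod 4) : h ∈ H}
0+0=0, 0+2=2

0 + H = {0, 2}


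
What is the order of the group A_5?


|A_n| = n!/2 (even permutations)
|A_5| = 5!/2 = 120/2 = 60

|A_5| = 60


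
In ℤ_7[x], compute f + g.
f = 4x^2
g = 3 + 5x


Add coefficients mod 7:
x^0: 0 + 3 = 3 (mod 7)
x^1: 0 + 5 = 5 (mod 7)
x^2: 4 + 0 = 4 (mod 7)
Result: 3 + 5x + 4x^2

f + g = 3 + 5x + 4x^2


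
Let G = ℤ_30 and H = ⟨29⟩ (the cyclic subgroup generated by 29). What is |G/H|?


|⟨29⟩| = n / gcd(29, 30) = 30 / 1 = 30
H is normal (ℤ_30 is abelian).
|G/H| = |G| / |H| = 30 / 30 = 1

|G/H| = 1


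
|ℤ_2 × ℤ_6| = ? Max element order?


|ℤ_2 × ℤ_6| = 2 × 6 = 12
Max element order = lcm(2,6) = 6
Cyclic? No (gcd=2)

|ℤ_2×ℤ_6| = 12, max element order = 6


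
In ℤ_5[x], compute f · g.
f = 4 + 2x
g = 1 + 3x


Expand and collect like terms; reduce coefficients mod 5:
x^0: 4·1 = 4 ≡ 4 (mod 5)
x^1: 4·3 + 2·1 = 14 ≡ 4 (mod 5)
x^2: 2·3 = 6 ≡ 1 (mod 5)
Result: 4 + 4x + x^2

f · g = 4 + 4x + x^2


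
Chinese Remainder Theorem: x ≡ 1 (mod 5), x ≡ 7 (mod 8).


m₁ = 5, m₂ = 8, gcd = 1, so CRT applies. M = m₁·m₂ = 40
Let M₁ = M/m₁ = 8, M₂ = M/m₂ = 5
Find y₁ ≡ M₁⁻¹ (mod m₁): 8⁻¹ ≡ 2 (mod 5)
Find y₂ ≡ M₂⁻¹ (mod m₂): 5⁻¹ ≡ 5 (mod 8)
x = a₁·M₁·y₁ + a₂·M₂·y₂ = 1·8·2 + 7·5·5 = 191
Reduce mod 40: x ≡ 31
Check: 31 mod 5 = 1 ✓, 31 mod 8 = 7 ✓

x ≡ 31 (mod 40)


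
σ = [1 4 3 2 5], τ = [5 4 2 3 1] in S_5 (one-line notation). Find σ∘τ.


σ∘τ: apply τ first, then σ
1 →τ 5 →σ 5
2 →τ 4 →σ 2
3 →τ 2 →σ 4
4 →τ 3 →σ 3
5 →τ 1 →σ 1

σ∘τ = [5 2 4 3 1]


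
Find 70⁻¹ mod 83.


Use the extended Euclidean algorithm to write 1 = 70·s + 83·t; then s mod 83 is the inverse.
Euclidean algorithm:
  70 = 0·83 + 70
  83 = 1·70 + 13
  70 = 5·13 + 5
  13 = 2·5 + 3
  5 = 1·3 + 2
  3 = 1·2 + 1
  2 = 2·1 + 0
gcd(70,83) = 1
Back-substitution gives: 70·(-32) + 83·(27) = 1
So 70⁻¹ ≡ -32 ≡ 51 (mod 83)
Check: 70 × 51 = 3570 ≡ 1 (mod 83) ✓

70⁻¹ ≡ 51 (mod 83)


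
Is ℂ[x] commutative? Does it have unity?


Polynomial ring over ℂ (an integral domain) is a commutative integral domain with unity 1
Commutative: Yes
Integral domain: Yes
Has unity: Yes

ℂ[x]: Commutative=Yes, Unity=Yes


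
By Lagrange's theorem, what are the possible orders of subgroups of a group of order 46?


Lagrange's theorem: |H| divides |G|
|G| = 46
Divisors of 46: 1, 2, 23, 46

Possible subgroup orders: {1, 2, 23, 46}


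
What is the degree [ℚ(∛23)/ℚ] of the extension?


∛23 has minimal polynomial x³ - 23 (irreducible over ℚ since 23 is not a perfect cube)

[ℚ(∛23)/ℚ] = 3


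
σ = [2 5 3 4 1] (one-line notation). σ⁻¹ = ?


To find σ⁻¹, swap domain and range:
σ(1) = 2 → σ⁻¹(2) = 1
σ(2) = 5 → σ⁻¹(5) = 2
σ(3) = 3 → σ⁻¹(3) = 3
σ(4) = 4 → σ⁻¹(4) = 4
σ(5) = 1 → σ⁻¹(1) = 5

σ⁻¹ = [5 1 3 4 2]


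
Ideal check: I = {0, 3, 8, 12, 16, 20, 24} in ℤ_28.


Check ideal conditions for I = {0, 3, 8, 12, 16, 20, 24} in ℤ_28:
(1) I is an additive subgroup? No
(2) For r ∈ ℤ_28 and a ∈ I: r·a ∈ I? No  [counterexample: r=2, a=3, r·a mod 28 = 6 ∉ I]

No, I is not an ideal of ℤ_28


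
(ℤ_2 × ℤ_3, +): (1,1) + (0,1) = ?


Operation: componentwise addition mod (2, 3)
(1,1) + (0,1) = ((a₁+b₁) mod 2, (a₂+b₂) mod 3) with a = (1,1), b = (0,1)

(1,1) + (0,1) = (1,2)


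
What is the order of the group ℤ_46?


ℤ_n has n elements.

|ℤ_46| = 46


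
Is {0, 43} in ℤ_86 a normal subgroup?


H = {0, 43} in ℤ_86
ℤ_86 is abelian; every subgroup of an abelian group is normal

Yes, normal subgroup


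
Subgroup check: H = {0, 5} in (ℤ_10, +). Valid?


Subgroup test for H = {0, 5} in (ℤ_10, +):
(1) 0 ∈ H? Yes
(2) Closure: for all a,b ∈ H, (a+b) mod 10 ∈ H? Yes
(3) Inverses: for all a ∈ H, -a mod 10 ∈ H? Yes

Yes, H is a subgroup of ℤ_10


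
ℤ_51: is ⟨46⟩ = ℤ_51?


g generates ℤ_n iff gcd(g, n) = 1
gcd(46, 51) = 1
Since gcd = 1, 46 is a generator.

Yes, 46 generates ℤ_51


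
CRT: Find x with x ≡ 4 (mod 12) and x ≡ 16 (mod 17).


m₁ = 12, m₂ = 17, gcd = 1, so CRT applies. M = m₁·m₂ = 204
Let M₁ = M/m₁ = 17, M₂ = M/m₂ = 12
Find y₁ ≡ M₁⁻¹ (mod m₁): 17⁻¹ ≡ 5 (mod 12)
Find y₂ ≡ M₂⁻¹ (mod m₂): 12⁻¹ ≡ 10 (mod 17)
x = a₁·M₁·y₁ + a₂·M₂·y₂ = 4·17·5 + 16·12·10 = 2260
Reduce mod 204: x ≡ 16
Check: 16 mod 12 = 4 ✓, 16 mod 17 = 16 ✓

x ≡ 16 (mod 204)


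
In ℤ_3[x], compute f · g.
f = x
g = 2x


Expand and collect like terms; reduce coefficients mod 3:
x^0: 0·0 = 0 ≡ 0 (mod 3)
x^1: 0·2 + 1·0 = 0 ≡ 0 (mod 3)
x^2: 1·2 = 2 ≡ 2 (mod 3)
Result: 2x^2

f · g = 2x^2


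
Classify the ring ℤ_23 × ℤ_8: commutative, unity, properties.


Direct product ring; commutative with unity (1,1); but (1,0)·(0,1) = (0,0) gives zero divisors, so not an integral domain
Commutative: Yes
Integral domain: No
Has unity: Yes

ℤ_23 × ℤ_8: Commutative=Yes, Unity=Yes


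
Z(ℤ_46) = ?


Z(G) = {g ∈ G | gx = xg for all x ∈ G}
ℤ_46 is abelian, so Z(G) = G

Z(ℤ_46) = ℤ_46


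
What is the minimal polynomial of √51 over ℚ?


√51 satisfies x² - 51 = 0, irreducible over ℚ since 51 is squarefree

Minimal polynomial: x² - 51


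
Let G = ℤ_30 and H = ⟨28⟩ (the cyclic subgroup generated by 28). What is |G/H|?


|⟨28⟩| = n / gcd(28, 30) = 30 / 2 = 15
H is normal (ℤ_30 is abelian).
|G/H| = |G| / |H| = 30 / 15 = 2

|G/H| = 2


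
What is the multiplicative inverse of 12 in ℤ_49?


Use the extended Euclidean algorithm to write 1 = 12·s + 49·t; then s mod 49 is the inverse.
Euclidean algorithm:
  12 = 0·49 + 12
  49 = 4·12 + 1
  12 = 12·1 + 0
gcd(12,49) = 1
Back-substitution gives: 12·(-4) + 49·(1) = 1
So 12⁻¹ ≡ -4 ≡ 45 (mod 49)
Check: 12 × 45 = 540 ≡ 1 (mod 49) ✓

12⁻¹ ≡ 45 (mod 49)


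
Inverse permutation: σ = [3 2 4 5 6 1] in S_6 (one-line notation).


To find σ⁻¹, swap domain and range:
σ(1) = 3 → σ⁻¹(3) = 1
σ(2) = 2 → σ⁻¹(2) = 2
σ(3) = 4 → σ⁻¹(4) = 3
σ(4) = 5 → σ⁻¹(5) = 4
σ(5) = 6 → σ⁻¹(6) = 5
σ(6) = 1 → σ⁻¹(1) = 6

σ⁻¹ = [6 2 1 3 4 5]


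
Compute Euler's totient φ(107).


Factor n: 107 = 107
φ(n) = n · ∏(1 - 1/p) over distinct primes p | n
φ(107) = 107 · (1 - 1/107) = 106

φ(107) = 106


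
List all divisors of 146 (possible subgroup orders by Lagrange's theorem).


Lagrange's theorem: |H| divides |G|
|G| = 146
Divisors of 146: 1, 2, 73, 146

Possible subgroup orders: {1, 2, 73, 146}


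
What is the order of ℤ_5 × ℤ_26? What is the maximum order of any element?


|ℤ_5 × ℤ_26| = 5 × 26 = 130
Max element order = lcm(5,26) = 130
Cyclic? Yes (gcd=1)

|ℤ_5×ℤ_26| = 130, max element order = 130


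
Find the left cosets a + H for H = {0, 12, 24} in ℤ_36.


H = {0, 12, 24}, |H| = 3
Number of cosets = |G|/|H| = 36/3 = 12
0 + H = {0, 12, 24}
1 + H = {1, 13, 25}
2 + H = {2, 14, 26}
3 + H = {3, 15, 27}
4 + H = {4, 16, 28}
5 + H = {5, 17, 29}
6 + H = {6, 18, 30}
7 + H = {7, 19, 31}
8 + H = {8, 20, 32}
9 + H = {9, 21, 33}
10 + H = {10, 22, 34}
11 + H = {11, 23, 35}

Cosets: 0+H={0,12,24}; 1+H={1,13,25}; 2+H={2,14,26}; 3+H={3,15,27}; 4+H={4,16,28}; 5+H={5,17,29}; 6+H={6,18,30}; 7+H={7,19,31}; 8+H={8,20,32}; 9+H={9,21,33}; 10+H={10,22,34}; 11+H={11,23,35}


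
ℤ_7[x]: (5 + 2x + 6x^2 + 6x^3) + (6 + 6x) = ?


Add coefficients mod 7:
x^0: 5 + 6 = 4 (mod 7)
x^1: 2 + 6 = 1 (mod 7)
x^2: 6 + 0 = 6 (mod 7)
x^3: 6 + 0 = 6 (mod 7)
Result: 4 + x + 6x^2 + 6x^3

f + g = 4 + x + 6x^2 + 6x^3


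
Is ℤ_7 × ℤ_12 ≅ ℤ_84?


Comparing ℤ_7 × ℤ_12 and ℤ_84:
gcd(7,12) = 1, so ℤ_7 × ℤ_12 ≅ ℤ_84 (CRT)

Yes, ℤ_7 × ℤ_12 ≅ ℤ_84


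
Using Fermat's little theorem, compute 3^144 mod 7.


Fermat's little theorem: if p is prime and gcd(a,p)=1, then a^(p-1) ≡ 1 (mod p)
p = 7 is prime, gcd(3,7) = 1
Reduce exponent: 144 mod 6 = 0
So 3^144 ≡ 3^0 (mod 7)
3^0 = 1

3^144 ≡ 1 (mod 7)


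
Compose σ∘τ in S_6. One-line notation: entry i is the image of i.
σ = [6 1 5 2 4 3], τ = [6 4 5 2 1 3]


σ∘τ: apply τ first, then σ
1 →τ 6 →σ 3
2 →τ 4 →σ 2
3 →τ 5 →σ 4
4 →τ 2 →σ 1
5 →τ 1 →σ 6
6 →τ 3 →σ 5

σ∘τ = [3 2 4 1 6 5]


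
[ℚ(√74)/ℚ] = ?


√74 has minimal polynomial x² - 74 (irreducible over ℚ since 74 is squarefree)

[ℚ(√74)/ℚ] = 2


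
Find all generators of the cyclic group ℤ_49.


g generates ℤ_n iff gcd(g,n) = 1
Prime factors of 49: 7
Generators are g ∈ {1,...,48} not divisible by any of these primes.
Generators: {1, 2, 3, 4, 5, 6, 8, 9, 10, 11, 12, 13, 15, 16, 17, 18, 19, 20, 22, 23, 24, 25, 26, 27, 29, 30, 31, 32, 33, 34, 36, 37, 38, 39, 40, 41, 43, 44, 45, 46, 47, 48}
Number of generators = φ(49) = 42

Generators of ℤ_49 = {1, 2, 3, 4, 5, 6, 8, 9, 10, 11, 12, 13, 15, 16, 17, 18, 19, 20, 22, 23, 24, 25, 26, 27, 29, 30, 31, 32, 33, 34, 36, 37, 38, 39, 40, 41, 43, 44, 45, 46, 47, 48}


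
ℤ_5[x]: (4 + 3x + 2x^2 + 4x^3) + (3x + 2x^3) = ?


Add coefficients mod 5:
x^0: 4 + 0 = 4 (mod 5)
x^1: 3 + 3 = 1 (mod 5)
x^2: 2 + 0 = 2 (mod 5)
x^3: 4 + 2 = 1 (mod 5)
Result: 4 + x + 2x^2 + x^3

f + g = 4 + x + 2x^2 + x^3


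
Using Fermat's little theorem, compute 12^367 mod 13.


Fermat's little theorem: if p is prime and gcd(a,p)=1, then a^(p-1) ≡ 1 (mod p)
p = 13 is prime, gcd(12,13) = 1
Reduce exponent: 367 mod 12 = 7
So 12^367 ≡ 12^7 (mod 13)
12^7 mod 13 = 12

12^367 ≡ 12 (mod 13)


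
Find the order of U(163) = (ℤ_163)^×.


U(n) is the group of units mod n; |U(n)| = φ(n)
|U(163)| = φ(163) = 162

|U(163) = (ℤ_163)^×| = 162


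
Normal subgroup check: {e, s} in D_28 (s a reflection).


H = {e, s} in D_28 (s a reflection)
r·s·r⁻¹ = sr⁻² ≠ s for n ≥ 3, so {e, s} is not closed under conjugation

No, not a normal subgroup


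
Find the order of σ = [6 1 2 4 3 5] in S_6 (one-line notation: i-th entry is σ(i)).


Cycle decomposition: (1 6 5 3 2)
Cycle lengths: 5
Order = lcm(5) = 5

ord(σ) = 5


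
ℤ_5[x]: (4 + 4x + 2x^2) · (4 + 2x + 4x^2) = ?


Expand and collect like terms; reduce coefficients mod 5:
x^0: 4·4 = 16 ≡ 1 (mod 5)
x^1: 4·2 + 4·4 = 24 ≡ 4 (mod 5)
x^2: 4·4 + 4·2 + 2·4 = 32 ≡ 2 (mod 5)
x^3: 4·4 + 2·2 = 20 ≡ 0 (mod 5)
x^4: 2·4 = 8 ≡ 3 (mod 5)
Result: 1 + 4x + 2x^2 + 3x^4

f · g = 1 + 4x + 2x^2 + 3x^4


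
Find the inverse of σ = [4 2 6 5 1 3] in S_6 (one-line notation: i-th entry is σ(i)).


To find σ⁻¹, swap domain and range:
σ(1) = 4 → σ⁻¹(4) = 1
σ(2) = 2 → σ⁻¹(2) = 2
σ(3) = 6 → σ⁻¹(6) = 3
σ(4) = 5 → σ⁻¹(5) = 4
σ(5) = 1 → σ⁻¹(1) = 5
σ(6) = 3 → σ⁻¹(3) = 6

σ⁻¹ = [5 2 6 1 4 3]


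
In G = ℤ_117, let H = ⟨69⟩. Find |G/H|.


|⟨69⟩| = n / gcd(69, 117) = 117 / 3 = 39
H is normal (ℤ_117 is abelian).
|G/H| = |G| / |H| = 117 / 39 = 3

|G/H| = 3


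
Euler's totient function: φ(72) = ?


Factor n: 72 = 2^3 × 3^2
φ(n) = n · ∏(1 - 1/p) over distinct primes p | n
φ(72) = 72 · (1 - 1/2) · (1 - 1/3) = 24

φ(72) = 24


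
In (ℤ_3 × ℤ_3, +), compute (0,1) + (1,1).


Operation: componentwise addition mod (3, 3)
(0,1) + (1,1) = ((a₁+b₁) mod 3, (a₂+b₂) mod 3) with a = (0,1), b = (1,1)

(0,1) + (1,1) = (1,2)


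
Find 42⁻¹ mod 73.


Use the extended Euclidean algorithm to write 1 = 42·s + 73·t; then s mod 73 is the inverse.
Euclidean algorithm:
  42 = 0·73 + 42
  73 = 1·42 + 31
  42 = 1·31 + 11
  31 = 2·11 + 9
  11 = 1·9 + 2
  9 = 4·2 + 1
  2 = 2·1 + 0
gcd(42,73) = 1
Back-substitution gives: 42·(-33) + 73·(19) = 1
So 42⁻¹ ≡ -33 ≡ 40 (mod 73)
Check: 42 × 40 = 1680 ≡ 1 (mod 73) ✓

42⁻¹ ≡ 40 (mod 73)


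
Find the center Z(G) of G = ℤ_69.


Z(G) = {g ∈ G | gx = xg for all x ∈ G}
ℤ_69 is abelian, so Z(G) = G

Z(ℤ_69) = ℤ_69


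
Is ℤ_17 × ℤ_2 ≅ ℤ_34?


Comparing ℤ_17 × ℤ_2 and ℤ_34:
gcd(17,2) = 1, so ℤ_17 × ℤ_2 ≅ ℤ_34 (CRT)

Yes, ℤ_17 × ℤ_2 ≅ ℤ_34


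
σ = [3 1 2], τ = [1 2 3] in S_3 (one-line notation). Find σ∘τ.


σ∘τ: apply τ first, then σ
1 →τ 1 →σ 3
2 →τ 2 →σ 1
3 →τ 3 →σ 2

σ∘τ = [3 1 2]


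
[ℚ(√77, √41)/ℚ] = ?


[ℚ(√77,√41):ℚ] = [ℚ(√77,√41):ℚ(√77)]·[ℚ(√77):ℚ] = 2·2 = 4

[ℚ(√77, √41)/ℚ] = 4


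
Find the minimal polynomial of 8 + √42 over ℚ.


Let α = 8 + √42. Then α - 8 = √42, so (α - 8)² = 42, giving α² - 16α + 22 = 0. Degree 2 and α ∉ ℚ, so this is the minimal polynomial.

Minimal polynomial: x² - 16x + 22


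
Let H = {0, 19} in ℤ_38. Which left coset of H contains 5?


5 + H = {5 + h (mod 38) : h ∈ H}
5+0=5, 5+19=24

5 + H = {5, 24}


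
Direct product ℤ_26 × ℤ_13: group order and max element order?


|ℤ_26 × ℤ_13| = 26 × 13 = 338
Max element order = lcm(26,13) = 26
Cyclic? No (gcd=13)

|ℤ_26×ℤ_13| = 338, max element order = 26


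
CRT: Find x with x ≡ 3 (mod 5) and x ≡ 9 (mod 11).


m₁ = 5, m₂ = 11, gcd = 1, so CRT applies. M = m₁·m₂ = 55
Let M₁ = M/m₁ = 11, M₂ = M/m₂ = 5
Find y₁ ≡ M₁⁻¹ (mod m₁): 11⁻¹ ≡ 1 (mod 5)
Find y₂ ≡ M₂⁻¹ (mod m₂): 5⁻¹ ≡ 9 (mod 11)
x = a₁·M₁·y₁ + a₂·M₂·y₂ = 3·11·1 + 9·5·9 = 438
Reduce mod 55: x ≡ 53
Check: 53 mod 5 = 3 ✓, 53 mod 11 = 9 ✓

x ≡ 53 (mod 55)


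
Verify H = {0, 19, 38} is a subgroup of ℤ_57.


Subgroup test for H = {0, 19, 38} in (ℤ_57, +):
(1) 0 ∈ H? Yes
(2) Closure: for all a,b ∈ H, (a+b) mod 57 ∈ H? Yes
(3) Inverses: for all a ∈ H, -a mod 57 ∈ H? Yes

Yes, H is a subgroup of ℤ_57


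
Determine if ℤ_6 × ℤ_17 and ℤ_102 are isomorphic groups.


Comparing ℤ_6 × ℤ_17 and ℤ_102:
gcd(6,17) = 1, so ℤ_6 × ℤ_17 ≅ ℤ_102 (CRT)

Yes, ℤ_6 × ℤ_17 ≅ ℤ_102


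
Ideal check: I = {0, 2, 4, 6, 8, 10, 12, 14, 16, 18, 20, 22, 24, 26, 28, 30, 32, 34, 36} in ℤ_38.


Check ideal conditions for I = {0, 2, 4, 6, 8, 10, 12, 14, 16, 18, 20, 22, 24, 26, 28, 30, 32, 34, 36} in ℤ_38:
(1) I is an additive subgroup? Yes
(2) For r ∈ ℤ_38 and a ∈ I: r·a ∈ I? Yes

Yes, I is an ideal of ℤ_38


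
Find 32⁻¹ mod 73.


Use the extended Euclidean algorithm to write 1 = 32·s + 73·t; then s mod 73 is the inverse.
Euclidean algorithm:
  32 = 0·73 + 32
  73 = 2·32 + 9
  32 = 3·9 + 5
  9 = 1·5 + 4
  5 = 1·4 + 1
  4 = 4·1 + 0
gcd(32,73) = 1
Back-substitution gives: 32·(16) + 73·(-7) = 1
So 32⁻¹ ≡ 16 ≡ 16 (mod 73)
Check: 32 × 16 = 512 ≡ 1 (mod 73) ✓

32⁻¹ ≡ 16 (mod 73)


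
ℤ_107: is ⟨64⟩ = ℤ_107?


g generates ℤ_n iff gcd(g, n) = 1
gcd(64, 107) = 1
Since gcd = 1, 64 is a generator.

Yes, 64 generates ℤ_107


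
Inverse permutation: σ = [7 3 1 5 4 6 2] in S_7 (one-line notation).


To find σ⁻¹, swap domain and range:
σ(1) = 7 → σ⁻¹(7) = 1
σ(2) = 3 → σ⁻¹(3) = 2
σ(3) = 1 → σ⁻¹(1) = 3
σ(4) = 5 → σ⁻¹(5) = 4
σ(5) = 4 → σ⁻¹(4) = 5
σ(6) = 6 → σ⁻¹(6) = 6
σ(7) = 2 → σ⁻¹(2) = 7

σ⁻¹ = [3 7 2 5 4 6 1]


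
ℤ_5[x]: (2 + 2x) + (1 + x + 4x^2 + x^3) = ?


Add coefficients mod 5:
x^0: 2 + 1 = 3 (mod 5)
x^1: 2 + 1 = 3 (mod 5)
x^2: 0 + 4 = 4 (mod 5)
x^3: 0 + 1 = 1 (mod 5)
Result: 3 + 3x + 4x^2 + x^3

f + g = 3 + 3x + 4x^2 + x^3


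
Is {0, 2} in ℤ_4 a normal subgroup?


H = {0, 2} in ℤ_4
ℤ_4 is abelian; every subgroup of an abelian group is normal

Yes, normal subgroup


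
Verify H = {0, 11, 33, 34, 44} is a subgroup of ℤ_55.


Subgroup test for H = {0, 11, 33, 34, 44} in (ℤ_55, +):
(1) 0 ∈ H? Yes
(2) Closure: for all a,b ∈ H, (a+b) mod 55 ∈ H? No  [counterexample: 11 + 11 = 22 ∉ H]
(3) Inverses: for all a ∈ H, -a mod 55 ∈ H? No

No, H is not a subgroup of ℤ_55


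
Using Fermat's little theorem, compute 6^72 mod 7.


Fermat's little theorem: if p is prime and gcd(a,p)=1, then a^(p-1) ≡ 1 (mod p)
p = 7 is prime, gcd(6,7) = 1
Reduce exponent: 72 mod 6 = 0
So 6^72 ≡ 6^0 (mod 7)
6^0 = 1

6^72 ≡ 1 (mod 7)


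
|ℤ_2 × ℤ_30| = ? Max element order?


|ℤ_2 × ℤ_30| = 2 × 30 = 60
Max element order = lcm(2,30) = 30
Cyclic? No (gcd=2)

|ℤ_2×ℤ_30| = 60, max element order = 30


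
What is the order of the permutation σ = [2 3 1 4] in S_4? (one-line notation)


Cycle decomposition: (1 2 3)
Cycle lengths: 3
Order = lcm(3) = 3

ord(σ) = 3


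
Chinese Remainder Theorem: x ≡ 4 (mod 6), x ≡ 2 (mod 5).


m₁ = 6, m₂ = 5, gcd = 1, so CRT applies. M = m₁·m₂ = 30
Let M₁ = M/m₁ = 5, M₂ = M/m₂ = 6
Find y₁ ≡ M₁⁻¹ (mod m₁): 5⁻¹ ≡ 5 (mod 6)
Find y₂ ≡ M₂⁻¹ (mod m₂): 6⁻¹ ≡ 1 (mod 5)
x = a₁·M₁·y₁ + a₂·M₂·y₂ = 4·5·5 + 2·6·1 = 112
Reduce mod 30: x ≡ 22
Check: 22 mod 6 = 4 ✓, 22 mod 5 = 2 ✓

x ≡ 22 (mod 30)


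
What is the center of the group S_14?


Z(G) = {g ∈ G | gx = xg for all x ∈ G}
S_n is non-abelian for n ≥ 3; Z(S_14) is trivial

Z(S_14) = {e}


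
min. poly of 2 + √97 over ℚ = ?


Let α = 2 + √97. Then α - 2 = √97, so (α - 2)² = 97, giving α² - 4α - 93 = 0. Degree 2 and α ∉ ℚ, so this is the minimal polynomial.

Minimal polynomial: x² - 4x - 93


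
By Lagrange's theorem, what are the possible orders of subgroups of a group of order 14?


Lagrange's theorem: |H| divides |G|
|G| = 14
Divisors of 14: 1, 2, 7, 14

Possible subgroup orders: {1, 2, 7, 14}


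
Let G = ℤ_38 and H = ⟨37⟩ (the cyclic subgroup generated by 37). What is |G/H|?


|⟨37⟩| = n / gcd(37, 38) = 38 / 1 = 38
H is normal (ℤ_38 is abelian).
|G/H| = |G| / |H| = 38 / 38 = 1

|G/H| = 1


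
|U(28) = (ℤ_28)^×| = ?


U(n) is the group of units mod n; |U(n)| = φ(n)
|U(28)| = φ(28) = 12

|U(28) = (ℤ_28)^×| = 12


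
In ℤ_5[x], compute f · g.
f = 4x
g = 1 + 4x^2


Expand and collect like terms; reduce coefficients mod 5:
x^0: 0·1 = 0 ≡ 0 (mod 5)
x^1: 0·0 + 4·1 = 4 ≡ 4 (mod 5)
x^2: 0·4 + 4·0 = 0 ≡ 0 (mod 5)
x^3: 4·4 = 16 ≡ 1 (mod 5)
Result: 4x + x^3

f · g = 4x + x^3


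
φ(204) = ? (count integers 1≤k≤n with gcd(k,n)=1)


Factor n: 204 = 2^2 × 3 × 17
φ(n) = n · ∏(1 - 1/p) over distinct primes p | n
φ(204) = 204 · (1 - 1/2) · (1 - 1/3) · (1 - 1/17) = 64

φ(204) = 64


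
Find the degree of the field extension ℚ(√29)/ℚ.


√29 has minimal polynomial x² - 29 (irreducible over ℚ since 29 is squarefree)

[ℚ(√29)/ℚ] = 2


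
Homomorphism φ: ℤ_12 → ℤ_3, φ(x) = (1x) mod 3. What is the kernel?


Kernel = preimage of identity
ker(φ) = {x ∈ ℤ_12 : 1x ≡ 0 (mod 3)}. Since 3 | 12, φ is well-defined. The kernel is the cyclic subgroup ⟨3⟩ of ℤ_12 (order 4), i.e. {0, 3, 6, 9}

ker(φ) = {0, 3, 6, 9}


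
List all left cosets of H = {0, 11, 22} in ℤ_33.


H = {0, 11, 22}, |H| = 3
Number of cosets = |G|/|H| = 33/3 = 11
0 + H = {0, 11, 22}
1 + H = {1, 12, 23}
2 + H = {2, 13, 24}
3 + H = {3, 14, 25}
4 + H = {4, 15, 26}
5 + H = {5, 16, 27}
6 + H = {6, 17, 28}
7 + H = {7, 18, 29}
8 + H = {8, 19, 30}
9 + H = {9, 20, 31}
10 + H = {10, 21, 32}

Cosets: 0+H={0,11,22}; 1+H={1,12,23}; 2+H={2,13,24}; 3+H={3,14,25}; 4+H={4,15,26}; 5+H={5,16,27}; 6+H={6,17,28}; 7+H={7,18,29}; 8+H={8,19,30}; 9+H={9,20,31}; 10+H={10,21,32}


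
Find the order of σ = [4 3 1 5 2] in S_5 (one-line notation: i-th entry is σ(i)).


Cycle decomposition: (1 4 5 2 3)
Cycle lengths: 5
Order = lcm(5) = 5

ord(σ) = 5


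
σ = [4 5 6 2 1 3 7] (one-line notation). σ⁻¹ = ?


To find σ⁻¹, swap domain and range:
σ(1) = 4 → σ⁻¹(4) = 1
σ(2) = 5 → σ⁻¹(5) = 2
σ(3) = 6 → σ⁻¹(6) = 3
σ(4) = 2 → σ⁻¹(2) = 4
σ(5) = 1 → σ⁻¹(1) = 5
σ(6) = 3 → σ⁻¹(3) = 6
σ(7) = 7 → σ⁻¹(7) = 7

σ⁻¹ = [5 4 6 1 2 3 7]


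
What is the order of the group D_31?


|D_n| = 2n (n rotations and n reflections)
|D_31| = 2×31 = 62

|D_31| = 62


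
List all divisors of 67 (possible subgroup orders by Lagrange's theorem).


Lagrange's theorem: |H| divides |G|
|G| = 67
Divisors of 67: 1, 67

Possible subgroup orders: {1, 67}


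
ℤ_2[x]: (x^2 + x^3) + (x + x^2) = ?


Add coefficients mod 2:
x^0: 0 + 0 = 0 (mod 2)
x^1: 0 + 1 = 1 (mod 2)
x^2: 1 + 1 = 0 (mod 2)
x^3: 1 + 0 = 1 (mod 2)
Result: x + x^3

f + g = x + x^3


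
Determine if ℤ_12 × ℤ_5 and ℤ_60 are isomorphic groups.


Comparing ℤ_12 × ℤ_5 and ℤ_60:
gcd(12,5) = 1, so ℤ_12 × ℤ_5 ≅ ℤ_60 (CRT)

Yes, ℤ_12 × ℤ_5 ≅ ℤ_60


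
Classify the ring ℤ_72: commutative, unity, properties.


ℤ_72 is a commutative ring with unity 1; 72 = 2×36 is composite, so 2·36 ≡ 0 gives zero divisors (not an integral domain)
Commutative: Yes
Integral domain: No
Has unity: Yes

ℤ_72: Commutative=Yes, Unity=Yes


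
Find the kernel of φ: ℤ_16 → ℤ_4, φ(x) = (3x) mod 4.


Kernel = preimage of identity
ker(φ) = {x ∈ ℤ_16 : 3x ≡ 0 (mod 4)}. Since 4 | 16, φ is well-defined. The kernel is the cyclic subgroup ⟨4⟩ of ℤ_16 (order 4), i.e. {0, 4, 8, 12}

ker(φ) = {0, 4, 8, 12}


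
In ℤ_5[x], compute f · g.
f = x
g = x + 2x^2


Expand and collect like terms; reduce coefficients mod 5:
x^0: 0·0 = 0 ≡ 0 (mod 5)
x^1: 0·1 + 1·0 = 0 ≡ 0 (mod 5)
x^2: 0·2 + 1·1 = 1 ≡ 1 (mod 5)
x^3: 1·2 = 2 ≡ 2 (mod 5)
Result: x^2 + 2x^3

f · g = x^2 + 2x^3


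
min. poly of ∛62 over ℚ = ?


∛62 satisfies x³ - 62 = 0, irreducible over ℚ (no rational root; 62 is not a perfect cube)

Minimal polynomial: x³ - 62


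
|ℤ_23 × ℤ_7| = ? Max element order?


|ℤ_23 × ℤ_7| = 23 × 7 = 161
Max element order = lcm(23,7) = 161
Cyclic? Yes (gcd=1)

|ℤ_23×ℤ_7| = 161, max element order = 161


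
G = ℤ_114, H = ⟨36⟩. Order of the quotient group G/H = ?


|⟨36⟩| = n / gcd(36, 114) = 114 / 6 = 19
H is normal (ℤ_114 is abelian).
|G/H| = |G| / |H| = 114 / 19 = 6

|G/H| = 6


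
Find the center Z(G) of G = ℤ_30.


Z(G) = {g ∈ G | gx = xg for all x ∈ G}
ℤ_30 is abelian, so Z(G) = G

Z(ℤ_30) = ℤ_30


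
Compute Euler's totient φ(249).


Factor n: 249 = 3 × 83
φ(n) = n · ∏(1 - 1/p) over distinct primes p | n
φ(249) = 249 · (1 - 1/3) · (1 - 1/83) = 164

φ(249) = 164


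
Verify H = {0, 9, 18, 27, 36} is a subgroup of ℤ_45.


Subgroup test for H = {0, 9, 18, 27, 36} in (ℤ_45, +):
(1) 0 ∈ H? Yes
(2) Closure: for all a,b ∈ H, (a+b) mod 45 ∈ H? Yes
(3) Inverses: for all a ∈ H, -a mod 45 ∈ H? Yes

Yes, H is a subgroup of ℤ_45


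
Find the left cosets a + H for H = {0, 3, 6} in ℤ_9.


H = {0, 3, 6}, |H| = 3
Number of cosets = |G|/|H| = 9/3 = 3
0 + H = {0, 3, 6}
1 + H = {1, 4, 7}
2 + H = {2, 5, 8}

Cosets: 0+H={0,3,6}; 1+H={1,4,7}; 2+H={2,5,8}


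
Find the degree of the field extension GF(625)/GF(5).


GF(625) = GF(5^4), so the extension degree is 4

[GF(625)/GF(5)] = 4


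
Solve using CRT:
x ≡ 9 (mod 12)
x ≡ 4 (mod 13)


m₁ = 12, m₂ = 13, gcd = 1, so CRT applies. M = m₁·m₂ = 156
Let M₁ = M/m₁ = 13, M₂ = M/m₂ = 12
Find y₁ ≡ M₁⁻¹ (mod m₁): 13⁻¹ ≡ 1 (mod 12)
Find y₂ ≡ M₂⁻¹ (mod m₂): 12⁻¹ ≡ 12 (mod 13)
x = a₁·M₁·y₁ + a₂·M₂·y₂ = 9·13·1 + 4·12·12 = 693
Reduce mod 156: x ≡ 69
Check: 69 mod 12 = 9 ✓, 69 mod 13 = 4 ✓

x ≡ 69 (mod 156)


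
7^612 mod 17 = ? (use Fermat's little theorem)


Fermat's little theorem: if p is prime and gcd(a,p)=1, then a^(p-1) ≡ 1 (mod p)
p = 17 is prime, gcd(7,17) = 1
Reduce exponent: 612 mod 16 = 4
So 7^612 ≡ 7^4 (mod 17)
7^4 mod 17 = 4

7^612 ≡ 4 (mod 17)


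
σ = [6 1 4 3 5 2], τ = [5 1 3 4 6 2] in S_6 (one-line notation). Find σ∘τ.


σ∘τ: apply τ first, then σ
1 →τ 5 →σ 5
2 →τ 1 →σ 6
3 →τ 3 →σ 4
4 →τ 4 →σ 3
5 →τ 6 →σ 2
6 →τ 2 →σ 1

σ∘τ = [5 6 4 3 2 1]


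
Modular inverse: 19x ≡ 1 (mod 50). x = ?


Use the extended Euclidean algorithm to write 1 = 19·s + 50·t; then s mod 50 is the inverse.
Euclidean algorithm:
  19 = 0·50 + 19
  50 = 2·19 + 12
  19 = 1·12 + 7
  12 = 1·7 + 5
  7 = 1·5 + 2
  5 = 2·2 + 1
  2 = 2·1 + 0
gcd(19,50) = 1
Back-substitution gives: 19·(-21) + 50·(8) = 1
So 19⁻¹ ≡ -21 ≡ 29 (mod 50)
Check: 19 × 29 = 551 ≡ 1 (mod 50) ✓

19⁻¹ ≡ 29 (mod 50)


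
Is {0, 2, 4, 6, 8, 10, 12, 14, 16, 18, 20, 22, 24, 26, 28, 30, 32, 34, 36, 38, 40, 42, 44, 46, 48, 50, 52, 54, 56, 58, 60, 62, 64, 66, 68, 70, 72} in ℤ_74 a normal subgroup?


H = {0, 2, 4, 6, 8, 10, 12, 14, 16, 18, 20, 22, 24, 26, 28, 30, 32, 34, 36, 38, 40, 42, 44, 46, 48, 50, 52, 54, 56, 58, 60, 62, 64, 66, 68, 70, 72} in ℤ_74
ℤ_74 is abelian; every subgroup of an abelian group is normal

Yes, normal subgroup


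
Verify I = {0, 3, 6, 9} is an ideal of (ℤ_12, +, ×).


Check ideal conditions for I = {0, 3, 6, 9} in ℤ_12:
(1) I is an additive subgroup? Yes
(2) For r ∈ ℤ_12 and a ∈ I: r·a ∈ I? Yes

Yes, I is an ideal of ℤ_12


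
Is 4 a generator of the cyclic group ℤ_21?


g generates ℤ_n iff gcd(g, n) = 1
gcd(4, 21) = 1
Since gcd = 1, 4 is a generator.

Yes, 4 generates ℤ_21


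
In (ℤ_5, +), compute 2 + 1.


Operation: addition mod 5
2 + 1 = (a + b) mod 5 with a = 2, b = 1

2 + 1 = 3


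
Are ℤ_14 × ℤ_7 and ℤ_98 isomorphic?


Comparing ℤ_14 × ℤ_7 and ℤ_98:
gcd(14,7) = 7 ≠ 1. Max element order in ℤ_14×ℤ_7 is lcm(14,7) = 14 < 98, so it has no element of order 98

No, ℤ_14 × ℤ_7 ≇ ℤ_98


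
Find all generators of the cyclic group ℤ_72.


g generates ℤ_n iff gcd(g,n) = 1
Prime factors of 72: 2, 3
Generators are g ∈ {1,...,71} not divisible by any of these primes.
Generators: {1, 5, 7, 11, 13, 17, 19, 23, 25, 29, 31, 35, 37, 41, 43, 47, 49, 53, 55, 59, 61, 65, 67, 71}
Number of generators = φ(72) = 24

Generators of ℤ_72 = {1, 5, 7, 11, 13, 17, 19, 23, 25, 29, 31, 35, 37, 41, 43, 47, 49, 53, 55, 59, 61, 65, 67, 71}


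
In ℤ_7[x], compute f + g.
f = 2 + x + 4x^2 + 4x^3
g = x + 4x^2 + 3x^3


Add coefficients mod 7:
x^0: 2 + 0 = 2 (mod 7)
x^1: 1 + 1 = 2 (mod 7)
x^2: 4 + 4 = 1 (mod 7)
x^3: 4 + 3 = 0 (mod 7)
Result: 2 + 2x + x^2

f + g = 2 + 2x + x^2


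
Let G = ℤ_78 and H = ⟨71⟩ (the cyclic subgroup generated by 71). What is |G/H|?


|⟨71⟩| = n / gcd(71, 78) = 78 / 1 = 78
H is normal (ℤ_78 is abelian).
|G/H| = |G| / |H| = 78 / 78 = 1

|G/H| = 1


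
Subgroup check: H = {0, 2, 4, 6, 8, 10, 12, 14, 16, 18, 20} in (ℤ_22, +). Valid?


Subgroup test for H = {0, 2, 4, 6, 8, 10, 12, 14, 16, 18, 20} in (ℤ_22, +):
(1) 0 ∈ H? Yes
(2) Closure: for all a,b ∈ H, (a+b) mod 22 ∈ H? Yes
(3) Inverses: for all a ∈ H, -a mod 22 ∈ H? Yes

Yes, H is a subgroup of ℤ_22


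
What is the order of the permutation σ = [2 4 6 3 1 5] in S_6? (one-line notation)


Cycle decomposition: (1 2 4 3 6 5)
Cycle lengths: 6
Order = lcm(6) = 6

ord(σ) = 6


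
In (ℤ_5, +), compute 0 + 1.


Operation: addition mod 5
0 + 1 = (a + b) mod 5 with a = 0, b = 1

0 + 1 = 1


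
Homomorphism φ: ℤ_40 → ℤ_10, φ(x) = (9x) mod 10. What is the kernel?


Kernel = preimage of identity
ker(φ) = {x ∈ ℤ_40 : 9x ≡ 0 (mod 10)}. Since 10 | 40, φ is well-defined. The kernel is the cyclic subgroup ⟨10⟩ of ℤ_40 (order 4), i.e. {0, 10, 20, 30}

ker(φ) = {0, 10, 20, 30}


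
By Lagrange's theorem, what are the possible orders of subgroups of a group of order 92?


Lagrange's theorem: |H| divides |G|
|G| = 92
Divisors of 92: 1, 2, 4, 23, 46, 92

Possible subgroup orders: {1, 2, 4, 23, 46, 92}


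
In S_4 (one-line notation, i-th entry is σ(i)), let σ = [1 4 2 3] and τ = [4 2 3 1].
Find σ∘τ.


σ∘τ: apply τ first, then σ
1 →τ 4 →σ 3
2 →τ 2 →σ 4
3 →τ 3 →σ 2
4 →τ 1 →σ 1

σ∘τ = [3 4 2 1]


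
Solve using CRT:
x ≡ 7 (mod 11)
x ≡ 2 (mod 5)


m₁ = 11, m₂ = 5, gcd = 1, so CRT applies. M = m₁·m₂ = 55
Let M₁ = M/m₁ = 5, M₂ = M/m₂ = 11
Find y₁ ≡ M₁⁻¹ (mod m₁): 5⁻¹ ≡ 9 (mod 11)
Find y₂ ≡ M₂⁻¹ (mod m₂): 11⁻¹ ≡ 1 (mod 5)
x = a₁·M₁·y₁ + a₂·M₂·y₂ = 7·5·9 + 2·11·1 = 337
Reduce mod 55: x ≡ 7
Check: 7 mod 11 = 7 ✓, 7 mod 5 = 2 ✓

x ≡ 7 (mod 55)


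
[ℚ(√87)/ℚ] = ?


√87 has minimal polynomial x² - 87 (irreducible over ℚ since 87 is squarefree)

[ℚ(√87)/ℚ] = 2


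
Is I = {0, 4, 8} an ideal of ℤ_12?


Check ideal conditions for I = {0, 4, 8} in ℤ_12:
(1) I is an additive subgroup? Yes
(2) For r ∈ ℤ_12 and a ∈ I: r·a ∈ I? Yes

Yes, I is an ideal of ℤ_12


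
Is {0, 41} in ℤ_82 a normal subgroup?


H = {0, 41} in ℤ_82
ℤ_82 is abelian; every subgroup of an abelian group is normal

Yes, normal subgroup


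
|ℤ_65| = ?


ℤ_n has n elements.

|ℤ_65| = 65


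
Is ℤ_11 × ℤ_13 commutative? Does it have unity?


Direct product ring; commutative with unity (1,1); but (1,0)·(0,1) = (0,0) gives zero divisors, so not an integral domain
Commutative: Yes
Integral domain: No
Has unity: Yes

ℤ_11 × ℤ_13: Commutative=Yes, Unity=Yes


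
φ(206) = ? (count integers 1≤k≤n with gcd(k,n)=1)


Factor n: 206 = 2 × 103
φ(n) = n · ∏(1 - 1/p) over distinct primes p | n
φ(206) = 206 · (1 - 1/2) · (1 - 1/103) = 102

φ(206) = 102


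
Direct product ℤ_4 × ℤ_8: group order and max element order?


|ℤ_4 × ℤ_8| = 4 × 8 = 32
Max element order = lcm(4,8) = 8
Cyclic? No (gcd=4)

|ℤ_4×ℤ_8| = 32, max element order = 8


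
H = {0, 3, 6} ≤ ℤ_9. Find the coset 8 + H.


8 + H = {8 + h (mod 9) : h ∈ H}
8+0=8, 8+3=2, 8+6=5
8 + H = {2, 5, 8} = 2 + H

8 + H = {2, 5, 8}


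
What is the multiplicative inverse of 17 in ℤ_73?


Use the extended Euclidean algorithm to write 1 = 17·s + 73·t; then s mod 73 is the inverse.
Euclidean algorithm:
  17 = 0·73 + 17
  73 = 4·17 + 5
  17 = 3·5 + 2
  5 = 2·2 + 1
  2 = 2·1 + 0
gcd(17,73) = 1
Back-substitution gives: 17·(-30) + 73·(7) = 1
So 17⁻¹ ≡ -30 ≡ 43 (mod 73)
Check: 17 × 43 = 731 ≡ 1 (mod 73) ✓

17⁻¹ ≡ 43 (mod 73)


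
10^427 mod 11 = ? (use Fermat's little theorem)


Fermat's little theorem: if p is prime and gcd(a,p)=1, then a^(p-1) ≡ 1 (mod p)
p = 11 is prime, gcd(10,11) = 1
Reduce exponent: 427 mod 10 = 7
So 10^427 ≡ 10^7 (mod 11)
10^7 mod 11 = 10

10^427 ≡ 10 (mod 11)


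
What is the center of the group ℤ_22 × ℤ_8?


Z(G) = {g ∈ G | gx = xg for all x ∈ G}
Direct product of abelian groups is abelian, so Z(G) = G

Z(ℤ_22 × ℤ_8) = ℤ_22 × ℤ_8


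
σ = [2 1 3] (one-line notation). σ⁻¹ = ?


To find σ⁻¹, swap domain and range:
σ(1) = 2 → σ⁻¹(2) = 1
σ(2) = 1 → σ⁻¹(1) = 2
σ(3) = 3 → σ⁻¹(3) = 3

σ⁻¹ = [2 1 3]


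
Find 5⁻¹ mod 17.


Use the extended Euclidean algorithm to write 1 = 5·s + 17·t; then s mod 17 is the inverse.
Euclidean algorithm:
  5 = 0·17 + 5
  17 = 3·5 + 2
  5 = 2·2 + 1
  2 = 2·1 + 0
gcd(5,17) = 1
Back-substitution gives: 5·(7) + 17·(-2) = 1
So 5⁻¹ ≡ 7 ≡ 7 (mod 17)
Check: 5 × 7 = 35 ≡ 1 (mod 17) ✓

5⁻¹ ≡ 7 (mod 17)


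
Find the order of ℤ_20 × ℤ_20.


|A × B| = |A| · |B|
|ℤ_20 × ℤ_20| = 20 × 20 = 400

|ℤ_20 × ℤ_20| = 400


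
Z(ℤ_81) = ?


Z(G) = {g ∈ G | gx = xg for all x ∈ G}
ℤ_81 is abelian, so Z(G) = G

Z(ℤ_81) = ℤ_81


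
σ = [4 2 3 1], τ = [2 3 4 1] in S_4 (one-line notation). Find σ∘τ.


σ∘τ: apply τ first, then σ
1 →τ 2 →σ 2
2 →τ 3 →σ 3
3 →τ 4 →σ 1
4 →τ 1 →σ 4

σ∘τ = [2 3 1 4]


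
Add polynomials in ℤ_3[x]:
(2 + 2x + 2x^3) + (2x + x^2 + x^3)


Add coefficients mod 3:
x^0: 2 + 0 = 2 (mod 3)
x^1: 2 + 2 = 1 (mod 3)
x^2: 0 + 1 = 1 (mod 3)
x^3: 2 + 1 = 0 (mod 3)
Result: 2 + x + x^2

f + g = 2 + x + x^2


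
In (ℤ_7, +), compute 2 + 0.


Operation: addition mod 7
2 + 0 = (a + b) mod 7 with a = 2, b = 0

2 + 0 = 2


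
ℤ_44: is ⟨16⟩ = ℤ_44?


g generates ℤ_n iff gcd(g, n) = 1
gcd(16, 44) = 4
Since gcd = 4 ≠ 1, ⟨16⟩ has order 11 < 44, so 16 is not a generator.

No, 16 does not generate ℤ_44


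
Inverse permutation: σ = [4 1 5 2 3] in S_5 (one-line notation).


To find σ⁻¹, swap domain and range:
σ(1) = 4 → σ⁻¹(4) = 1
σ(2) = 1 → σ⁻¹(1) = 2
σ(3) = 5 → σ⁻¹(5) = 3
σ(4) = 2 → σ⁻¹(2) = 4
σ(5) = 3 → σ⁻¹(3) = 5

σ⁻¹ = [2 4 5 1 3]


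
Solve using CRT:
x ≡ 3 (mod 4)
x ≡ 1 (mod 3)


m₁ = 4, m₂ = 3, gcd = 1, so CRT applies. M = m₁·m₂ = 12
Let M₁ = M/m₁ = 3, M₂ = M/m₂ = 4
Find y₁ ≡ M₁⁻¹ (mod m₁): 3⁻¹ ≡ 3 (mod 4)
Find y₂ ≡ M₂⁻¹ (mod m₂): 4⁻¹ ≡ 1 (mod 3)
x = a₁·M₁·y₁ + a₂·M₂·y₂ = 3·3·3 + 1·4·1 = 31
Reduce mod 12: x ≡ 7
Check: 7 mod 4 = 3 ✓, 7 mod 3 = 1 ✓

x ≡ 7 (mod 12)


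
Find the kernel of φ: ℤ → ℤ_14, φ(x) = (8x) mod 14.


Kernel = preimage of identity
ker(φ) = {x ∈ ℤ : 8x ≡ 0 (mod 14)}. gcd(8,14) = 2, so 8x ≡ 0 (mod 14) ⟺ x ≡ 0 (mod 14/2 = 7). Hence ker(φ) = 7ℤ

ker(φ) = 7ℤ


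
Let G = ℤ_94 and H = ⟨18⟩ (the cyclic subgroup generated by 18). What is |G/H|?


|⟨18⟩| = n / gcd(18, 94) = 94 / 2 = 47
H is normal (ℤ_94 is abelian).
|G/H| = |G| / |H| = 94 / 47 = 2

|G/H| = 2


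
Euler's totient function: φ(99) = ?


Factor n: 99 = 3^2 × 11
φ(n) = n · ∏(1 - 1/p) over distinct primes p | n
φ(99) = 99 · (1 - 1/3) · (1 - 1/11) = 60

φ(99) = 60


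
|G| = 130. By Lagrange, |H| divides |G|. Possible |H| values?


Lagrange's theorem: |H| divides |G|
|G| = 130
Divisors of 130: 1, 2, 5, 10, 13, 26, 65, 130

Possible subgroup orders: {1, 2, 5, 10, 13, 26, 65, 130}


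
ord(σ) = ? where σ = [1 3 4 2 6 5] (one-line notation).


Cycle decomposition: (2 3 4) (5 6)
Cycle lengths: 3, 2
Order = lcm(3, 2) = 6

ord(σ) = 6


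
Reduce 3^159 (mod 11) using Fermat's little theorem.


Fermat's little theorem: if p is prime and gcd(a,p)=1, then a^(p-1) ≡ 1 (mod p)
p = 11 is prime, gcd(3,11) = 1
Reduce exponent: 159 mod 10 = 9
So 3^159 ≡ 3^9 (mod 11)
3^9 mod 11 = 4

3^159 ≡ 4 (mod 11)


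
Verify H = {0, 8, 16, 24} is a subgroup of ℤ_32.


Subgroup test for H = {0, 8, 16, 24} in (ℤ_32, +):
(1) 0 ∈ H? Yes
(2) Closure: for all a,b ∈ H, (a+b) mod 32 ∈ H? Yes
(3) Inverses: for all a ∈ H, -a mod 32 ∈ H? Yes

Yes, H is a subgroup of ℤ_32


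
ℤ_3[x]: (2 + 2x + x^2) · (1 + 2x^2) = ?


Expand and collect like terms; reduce coefficients mod 3:
x^0: 2·1 = 2 ≡ 2 (mod 3)
x^1: 2·0 + 2·1 = 2 ≡ 2 (mod 3)
x^2: 2·2 + 2·0 + 1·1 = 5 ≡ 2 (mod 3)
x^3: 2·2 + 1·0 = 4 ≡ 1 (mod 3)
x^4: 1·2 = 2 ≡ 2 (mod 3)
Result: 2 + 2x + 2x^2 + x^3 + 2x^4

f · g = 2 + 2x + 2x^2 + x^3 + 2x^4


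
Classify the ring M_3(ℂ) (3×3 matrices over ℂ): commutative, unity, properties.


Matrix multiplication is non-commutative for n ≥ 2; the identity matrix I is the unity; singular matrices give zero divisors, so not an integral domain
Commutative: No
Integral domain: No
Has unity: Yes

M_3(ℂ) (3×3 matrices over ℂ): Commutative=No, Unity=Yes


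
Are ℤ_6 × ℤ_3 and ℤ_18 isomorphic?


Comparing ℤ_6 × ℤ_3 and ℤ_18:
gcd(6,3) = 3 ≠ 1. Max element order in ℤ_6×ℤ_3 is lcm(6,3) = 6 < 18, so it has no element of order 18

No, ℤ_6 × ℤ_3 ≇ ℤ_18


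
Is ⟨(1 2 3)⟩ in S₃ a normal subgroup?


H = ⟨(1 2 3)⟩ in S₃
⟨(1 2 3)⟩ has order 3 and index 2 in S₃; index-2 subgroups are normal

Yes, normal subgroup


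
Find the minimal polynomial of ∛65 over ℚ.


∛65 satisfies x³ - 65 = 0, irreducible over ℚ (no rational root; 65 is not a perfect cube)

Minimal polynomial: x³ - 65


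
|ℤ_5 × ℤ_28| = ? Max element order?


|ℤ_5 × ℤ_28| = 5 × 28 = 140
Max element order = lcm(5,28) = 140
Cyclic? Yes (gcd=1)

|ℤ_5×ℤ_28| = 140, max element order = 140


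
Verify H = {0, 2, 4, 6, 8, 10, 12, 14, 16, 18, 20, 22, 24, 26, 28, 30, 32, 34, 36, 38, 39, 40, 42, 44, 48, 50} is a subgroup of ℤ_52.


Subgroup test for H = {0, 2, 4, 6, 8, 10, 12, 14, 16, 18, 20, 22, 24, 26, 28, 30, 32, 34, 36, 38, 39, 40, 42, 44, 48, 50} in (ℤ_52, +):
(1) 0 ∈ H? Yes
(2) Closure: for all a,b ∈ H, (a+b) mod 52 ∈ H? No  [counterexample: 2 + 39 = 41 ∉ H]
(3) Inverses: for all a ∈ H, -a mod 52 ∈ H? No

No, H is not a subgroup of ℤ_52


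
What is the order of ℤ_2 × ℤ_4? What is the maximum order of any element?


|ℤ_2 × ℤ_4| = 2 × 4 = 8
Max element order = lcm(2,4) = 4
Cyclic? No (gcd=2)

|ℤ_2×ℤ_4| = 8, max element order = 4


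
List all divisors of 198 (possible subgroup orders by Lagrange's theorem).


Lagrange's theorem: |H| divides |G|
|G| = 198
Divisors of 198: 1, 2, 3, 6, 9, 11, 18, 22, 33, 66, 99, 198

Possible subgroup orders: {1, 2, 3, 6, 9, 11, 18, 22, 33, 66, 99, 198}


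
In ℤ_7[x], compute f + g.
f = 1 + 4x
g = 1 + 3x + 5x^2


Add coefficients mod 7:
x^0: 1 + 1 = 2 (mod 7)
x^1: 4 + 3 = 0 (mod 7)
x^2: 0 + 5 = 5 (mod 7)
Result: 2 + 5x^2

f + g = 2 + 5x^2


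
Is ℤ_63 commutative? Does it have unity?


ℤ_63 is a commutative ring with unity 1; 63 = 3×21 is composite, so 3·21 ≡ 0 gives zero divisors (not an integral domain)
Commutative: Yes
Integral domain: No
Has unity: Yes

ℤ_63: Commutative=Yes, Unity=Yes


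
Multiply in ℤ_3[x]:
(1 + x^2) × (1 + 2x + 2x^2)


Expand and collect like terms; reduce coefficients mod 3:
x^0: 1·1 = 1 ≡ 1 (mod 3)
x^1: 1·2 + 0·1 = 2 ≡ 2 (mod 3)
x^2: 1·2 + 0·2 + 1·1 = 3 ≡ 0 (mod 3)
x^3: 0·2 + 1·2 = 2 ≡ 2 (mod 3)
x^4: 1·2 = 2 ≡ 2 (mod 3)
Result: 1 + 2x + 2x^3 + 2x^4

f · g = 1 + 2x + 2x^3 + 2x^4


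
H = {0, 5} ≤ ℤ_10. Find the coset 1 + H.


1 + H = {1 + h (mod 10) : h ∈ H}
1+0=1, 1+5=6

1 + H = {1, 6}


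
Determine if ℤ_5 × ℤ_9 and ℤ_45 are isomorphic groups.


Comparing ℤ_5 × ℤ_9 and ℤ_45:
gcd(5,9) = 1, so ℤ_5 × ℤ_9 ≅ ℤ_45 (CRT)

Yes, ℤ_5 × ℤ_9 ≅ ℤ_45


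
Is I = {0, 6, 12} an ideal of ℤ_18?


Check ideal conditions for I = {0, 6, 12} in ℤ_18:
(1) I is an additive subgroup? Yes
(2) For r ∈ ℤ_18 and a ∈ I: r·a ∈ I? Yes

Yes, I is an ideal of ℤ_18


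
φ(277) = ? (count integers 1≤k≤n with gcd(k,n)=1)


Factor n: 277 = 277
φ(n) = n · ∏(1 - 1/p) over distinct primes p | n
φ(277) = 277 · (1 - 1/277) = 276

φ(277) = 276


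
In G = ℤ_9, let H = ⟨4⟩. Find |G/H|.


|⟨4⟩| = n / gcd(4, 9) = 9 / 1 = 9
H is normal (ℤ_9 is abelian).
|G/H| = |G| / |H| = 9 / 9 = 1

|G/H| = 1
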